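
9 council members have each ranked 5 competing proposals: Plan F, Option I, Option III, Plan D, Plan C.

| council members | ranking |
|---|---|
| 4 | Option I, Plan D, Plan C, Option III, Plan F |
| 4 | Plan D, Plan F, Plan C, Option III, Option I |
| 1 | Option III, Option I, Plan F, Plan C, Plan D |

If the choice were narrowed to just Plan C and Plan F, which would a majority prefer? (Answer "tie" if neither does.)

Plan F

Ballots ranking Plan C above Plan F: 4.
Ballots ranking Plan F above Plan C: 9 − 4 = 5.
Plan F wins the head-to-head 5–4.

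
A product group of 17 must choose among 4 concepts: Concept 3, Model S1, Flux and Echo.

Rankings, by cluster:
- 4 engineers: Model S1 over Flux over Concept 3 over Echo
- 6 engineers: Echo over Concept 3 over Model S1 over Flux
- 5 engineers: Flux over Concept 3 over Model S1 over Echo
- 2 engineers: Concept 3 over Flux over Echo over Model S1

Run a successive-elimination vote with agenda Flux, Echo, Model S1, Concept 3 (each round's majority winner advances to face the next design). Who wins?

Round 1: Flux vs Echo — 11–6, Flux advances.
Round 2: Flux vs Model S1 — 7–10, Model S1 advances.
Round 3: Model S1 vs Concept 3 — 4–13, Concept 3 advances.
The agenda winner is Concept 3.

Concept 3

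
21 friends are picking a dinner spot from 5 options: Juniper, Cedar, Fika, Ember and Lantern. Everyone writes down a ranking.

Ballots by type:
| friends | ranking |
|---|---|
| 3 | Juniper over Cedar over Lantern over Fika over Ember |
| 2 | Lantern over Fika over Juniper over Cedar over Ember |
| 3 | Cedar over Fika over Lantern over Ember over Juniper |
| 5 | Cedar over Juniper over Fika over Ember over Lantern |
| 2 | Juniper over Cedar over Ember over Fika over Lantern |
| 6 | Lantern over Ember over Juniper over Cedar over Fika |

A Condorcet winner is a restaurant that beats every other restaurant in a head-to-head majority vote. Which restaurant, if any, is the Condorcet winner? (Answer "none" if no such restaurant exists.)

none

Pairwise majorities:
Juniper vs Cedar: 3+2+2+6 = 13 for Juniper, 8 for Cedar — Juniper by 13–8.
Juniper vs Fika: Juniper is ranked higher on 3+5+2+6 = 16 ballots, Fika on 5. Juniper wins 16–5.
Juniper vs Ember: Juniper preferred on 3+2+5+2 = 12 ballots; Juniper wins 12–9.
Juniper vs Lantern: Juniper is ranked higher on 3+5+2 = 10 ballots, Lantern on 11. Lantern wins 11–10.
Cedar vs Fika: 3+3+5+2+6 = 19 for Cedar, 2 for Fika — Cedar by 19–2.
Cedar vs Ember: Cedar is ranked higher on 3+2+3+5+2 = 15 ballots, Ember on 6. Cedar wins 15–6.
Cedar vs Lantern: 13 to 8, Cedar.
Fika vs Ember: Fika preferred on 3+2+3+5 = 13 ballots; Fika wins 13–8.
Fika vs Lantern: 3+5+2 = 10 for Fika, 11 for Lantern — Lantern by 11–10.
Ember vs Lantern: 7 to 14, Lantern.
Each restaurant drops at least one matchup (Juniper loses to Lantern; Cedar loses to Juniper; Fika loses to Juniper; Ember loses to Juniper; Lantern loses to Cedar); the cycle Juniper → Cedar → Lantern → Juniper rules out a Condorcet winner.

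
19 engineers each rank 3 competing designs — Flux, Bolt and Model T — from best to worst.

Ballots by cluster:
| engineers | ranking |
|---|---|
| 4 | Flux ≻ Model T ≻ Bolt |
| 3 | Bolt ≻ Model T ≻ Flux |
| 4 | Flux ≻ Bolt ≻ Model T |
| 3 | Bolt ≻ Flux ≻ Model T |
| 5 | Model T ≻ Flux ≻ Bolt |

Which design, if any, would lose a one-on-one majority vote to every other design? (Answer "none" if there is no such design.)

Pairwise majorities:
Flux vs Bolt: Flux, 13–6.
Flux vs Model T: 11 to 8, Flux.
Bolt vs Model T: Bolt, 10–9.
Model T loses to every other design — it is the Condorcet loser.

Model T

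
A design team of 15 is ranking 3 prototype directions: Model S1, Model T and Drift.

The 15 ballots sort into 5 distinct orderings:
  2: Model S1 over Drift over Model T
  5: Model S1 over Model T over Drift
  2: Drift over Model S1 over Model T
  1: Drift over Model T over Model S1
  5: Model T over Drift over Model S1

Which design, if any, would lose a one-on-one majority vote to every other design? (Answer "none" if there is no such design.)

Head-to-head results (15 engineers):
Model S1 vs Model T: Model S1, 9–6.
Model S1 vs Drift: Model S1 preferred on 2+5 = 7 ballots; Drift wins 8–7.
Model T vs Drift: 10 to 5, Model T.
Every design wins at least one matchup (Model S1 beats Model T; Model T beats Drift; Drift beats Model S1), so there is no Condorcet loser.

none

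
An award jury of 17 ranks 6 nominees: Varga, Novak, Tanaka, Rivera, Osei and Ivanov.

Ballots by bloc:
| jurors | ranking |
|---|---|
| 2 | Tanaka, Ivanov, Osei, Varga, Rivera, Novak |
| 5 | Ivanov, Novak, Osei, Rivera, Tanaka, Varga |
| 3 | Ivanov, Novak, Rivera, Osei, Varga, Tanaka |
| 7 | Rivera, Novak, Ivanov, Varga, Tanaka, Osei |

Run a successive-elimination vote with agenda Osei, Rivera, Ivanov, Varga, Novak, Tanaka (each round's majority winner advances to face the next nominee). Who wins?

Round 1: Osei vs Rivera — 7–10, Rivera advances.
Round 2: Rivera vs Ivanov — 7–10, Ivanov advances.
Round 3: Ivanov vs Varga — 17–0, Ivanov advances.
Round 4: Ivanov vs Novak — 10–7, Ivanov advances.
Round 5: Ivanov vs Tanaka — 15–2, Ivanov advances.
Ivanov survives the agenda.

Ivanov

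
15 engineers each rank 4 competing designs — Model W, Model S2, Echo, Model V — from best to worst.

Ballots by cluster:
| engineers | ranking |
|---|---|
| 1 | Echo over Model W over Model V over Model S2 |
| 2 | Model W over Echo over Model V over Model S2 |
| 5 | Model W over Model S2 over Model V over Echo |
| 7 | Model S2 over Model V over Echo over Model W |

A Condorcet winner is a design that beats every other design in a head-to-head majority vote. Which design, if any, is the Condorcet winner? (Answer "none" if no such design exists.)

none

Pairwise majorities:
Model W–Model S2: Model W 8–7.
Model W vs Echo: Echo, 8–7.
Model W vs Model V: Model W wins 8–7.
Model S2 vs Echo: Model S2, 12–3.
Model S2–Model V: Model S2 12–3.
Echo vs Model V: Model V, 12–3.
Each design drops at least one matchup (Model W loses to Echo; Model S2 loses to Model W; Echo loses to Model S2; Model V loses to Model W); the cycle Model W > Model S2 > Echo > Model W rules out a Condorcet winner.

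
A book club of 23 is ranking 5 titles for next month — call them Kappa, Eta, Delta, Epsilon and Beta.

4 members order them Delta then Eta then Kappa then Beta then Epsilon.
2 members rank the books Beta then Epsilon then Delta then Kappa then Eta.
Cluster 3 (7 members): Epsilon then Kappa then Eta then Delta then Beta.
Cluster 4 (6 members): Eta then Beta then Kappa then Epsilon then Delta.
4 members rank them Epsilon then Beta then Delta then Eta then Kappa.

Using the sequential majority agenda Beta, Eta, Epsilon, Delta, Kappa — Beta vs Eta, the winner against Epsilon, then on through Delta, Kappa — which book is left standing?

Round 1: Beta vs Eta — 6–17, Eta advances.
Round 2: Eta vs Epsilon — 10–13, Epsilon advances.
Round 3: Epsilon vs Delta — 19–4, Epsilon advances.
Round 4: Epsilon vs Kappa — 13–10, Epsilon advances.
The agenda winner is Epsilon.

Epsilon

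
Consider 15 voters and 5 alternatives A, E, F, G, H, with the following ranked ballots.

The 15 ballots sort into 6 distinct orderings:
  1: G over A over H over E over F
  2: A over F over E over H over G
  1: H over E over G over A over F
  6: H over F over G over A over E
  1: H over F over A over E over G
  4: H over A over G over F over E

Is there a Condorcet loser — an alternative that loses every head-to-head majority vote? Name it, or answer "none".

E

Pairwise majorities:
A vs E: 1+2+6+1+4 = 14 for A, 1 for E — A by 14–1.
A vs F: A, 8–7.
A vs G: 7 to 8, G.
A vs H: A preferred on 1+2 = 3 ballots; H wins 12–3.
E vs F: F, 13–2.
E vs G: E is ranked higher on 2+1+1 = 4 ballots, G on 11. G wins 11–4.
E vs H: H, 13–2.
F vs G: 9 to 6, F.
F vs H: F preferred on 2 ballots; H wins 13–2.
G vs H: H, 14–1.
Only E has no wins; E is the Condorcet loser.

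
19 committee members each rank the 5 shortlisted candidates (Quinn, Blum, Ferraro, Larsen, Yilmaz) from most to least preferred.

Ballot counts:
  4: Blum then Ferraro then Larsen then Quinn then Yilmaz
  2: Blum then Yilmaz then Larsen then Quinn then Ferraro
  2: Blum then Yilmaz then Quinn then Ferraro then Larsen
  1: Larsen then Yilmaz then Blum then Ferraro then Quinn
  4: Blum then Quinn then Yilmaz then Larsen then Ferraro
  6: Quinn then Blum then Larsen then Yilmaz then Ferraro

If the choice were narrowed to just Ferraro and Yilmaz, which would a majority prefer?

Ballots ranking Ferraro above Yilmaz: 4.
Ballots ranking Yilmaz above Ferraro: 19 − 4 = 15.
Yilmaz wins the head-to-head 15–4.

Yilmaz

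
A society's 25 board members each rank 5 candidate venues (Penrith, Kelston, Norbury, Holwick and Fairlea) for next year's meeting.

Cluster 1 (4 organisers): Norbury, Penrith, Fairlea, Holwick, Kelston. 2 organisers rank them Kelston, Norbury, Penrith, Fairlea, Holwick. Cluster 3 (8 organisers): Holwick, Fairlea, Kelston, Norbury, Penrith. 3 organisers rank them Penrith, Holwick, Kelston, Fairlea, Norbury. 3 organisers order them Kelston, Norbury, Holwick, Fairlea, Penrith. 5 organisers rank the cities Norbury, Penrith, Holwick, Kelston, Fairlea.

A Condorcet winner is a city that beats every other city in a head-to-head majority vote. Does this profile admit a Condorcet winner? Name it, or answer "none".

none

Head-to-head results (25 organisers):
Penrith vs Kelston: 12 to 13, Kelston.
Penrith vs Norbury: Penrith is ranked higher on 3 ballots, Norbury on 22. Norbury wins 22–3.
Penrith vs Holwick: 4+2+3+5 = 14 for Penrith, 11 for Holwick — Penrith by 14–11.
Penrith vs Fairlea: 14 to 11, Penrith.
Kelston vs Norbury: 16 to 9, Kelston.
Kelston vs Holwick: Kelston is ranked higher on 2+3 = 5 ballots, Holwick on 20. Holwick wins 20–5.
Kelston vs Fairlea: 13 to 12, Kelston.
Norbury vs Holwick: Norbury preferred on 4+2+3+5 = 14 ballots; Norbury wins 14–11.
Norbury vs Fairlea: Norbury preferred on 4+2+3+5 = 14 ballots; Norbury wins 14–11.
Holwick vs Fairlea: 19 to 6, Holwick.
Every city loses at least once (Penrith loses to Kelston; Kelston loses to Holwick; Norbury loses to Kelston; Holwick loses to Penrith; Fairlea loses to Penrith). The majority relation contains the cycle Penrith → Holwick → Kelston → Penrith, so there is no Condorcet winner.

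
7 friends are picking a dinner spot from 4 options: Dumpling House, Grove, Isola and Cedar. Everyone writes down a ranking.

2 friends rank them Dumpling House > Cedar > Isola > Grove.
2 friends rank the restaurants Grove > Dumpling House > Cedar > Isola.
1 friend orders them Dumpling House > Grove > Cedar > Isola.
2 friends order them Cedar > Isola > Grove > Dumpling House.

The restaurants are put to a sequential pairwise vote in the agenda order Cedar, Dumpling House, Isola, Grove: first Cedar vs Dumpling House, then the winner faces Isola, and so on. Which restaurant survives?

Grove

Round 1: Cedar vs Dumpling House — 2–5, Dumpling House advances.
Round 2: Dumpling House vs Isola — 5–2, Dumpling House advances.
Round 3: Dumpling House vs Grove — 3–4, Grove advances.
The agenda winner is Grove.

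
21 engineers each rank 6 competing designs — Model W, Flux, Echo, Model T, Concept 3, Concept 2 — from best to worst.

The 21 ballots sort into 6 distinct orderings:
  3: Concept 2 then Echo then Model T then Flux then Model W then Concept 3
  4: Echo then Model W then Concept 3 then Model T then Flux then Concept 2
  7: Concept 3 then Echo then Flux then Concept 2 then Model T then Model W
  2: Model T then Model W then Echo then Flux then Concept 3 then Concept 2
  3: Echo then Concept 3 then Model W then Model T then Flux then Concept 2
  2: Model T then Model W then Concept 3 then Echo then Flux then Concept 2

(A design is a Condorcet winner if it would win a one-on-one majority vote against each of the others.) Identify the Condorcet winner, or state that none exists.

Echo

Pairwise majorities:
Model W vs Flux: Model W wins 11–10.
Model W vs Echo: Model W is ranked higher on 2+2 = 4 ballots, Echo on 17. Echo wins 17–4.
Model W vs Model T: Model W is ranked higher on 4+3 = 7 ballots, Model T on 14. Model T wins 14–7.
Model W vs Concept 3: Model W wins 11–10.
Model W–Concept 2: Model W 11–10.
Flux vs Echo: Echo, 21–0.
Flux vs Model T: Model T wins 14–7.
Flux vs Concept 3: Flux is ranked higher on 3+2 = 5 ballots, Concept 3 on 16. Concept 3 wins 16–5.
Flux vs Concept 2: 18 to 3, Flux.
Echo vs Model T: 17 to 4, Echo.
Echo vs Concept 3: Echo is ranked higher on 3+4+2+3 = 12 ballots, Concept 3 on 9. Echo wins 12–9.
Echo vs Concept 2: 4+7+2+3+2 = 18 for Echo, 3 for Concept 2 — Echo by 18–3.
Model T vs Concept 3: 3+2+2 = 7 for Model T, 14 for Concept 3 — Concept 3 by 14–7.
Model T vs Concept 2: Model T wins 11–10.
Concept 3 vs Concept 2: Concept 3, 18–3.
Echo beats each of Model W, Flux, Model T, Concept 3, Concept 2 — Echo is the Condorcet winner.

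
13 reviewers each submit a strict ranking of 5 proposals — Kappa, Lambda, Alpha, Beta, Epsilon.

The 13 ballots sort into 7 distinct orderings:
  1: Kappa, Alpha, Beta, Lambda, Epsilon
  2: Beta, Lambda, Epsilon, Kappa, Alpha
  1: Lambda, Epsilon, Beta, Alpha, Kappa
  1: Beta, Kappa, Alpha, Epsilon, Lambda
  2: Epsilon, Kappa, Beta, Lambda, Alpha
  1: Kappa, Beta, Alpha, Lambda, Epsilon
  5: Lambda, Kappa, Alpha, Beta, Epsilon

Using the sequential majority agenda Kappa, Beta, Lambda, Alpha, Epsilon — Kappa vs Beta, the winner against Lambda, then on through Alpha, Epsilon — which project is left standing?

Lambda

Round 1: Kappa vs Beta — 9–4, Kappa advances.
Round 2: Kappa vs Lambda — 5–8, Lambda advances.
Round 3: Lambda vs Alpha — 10–3, Lambda advances.
Round 4: Lambda vs Epsilon — 10–3, Lambda advances.
Lambda survives the agenda.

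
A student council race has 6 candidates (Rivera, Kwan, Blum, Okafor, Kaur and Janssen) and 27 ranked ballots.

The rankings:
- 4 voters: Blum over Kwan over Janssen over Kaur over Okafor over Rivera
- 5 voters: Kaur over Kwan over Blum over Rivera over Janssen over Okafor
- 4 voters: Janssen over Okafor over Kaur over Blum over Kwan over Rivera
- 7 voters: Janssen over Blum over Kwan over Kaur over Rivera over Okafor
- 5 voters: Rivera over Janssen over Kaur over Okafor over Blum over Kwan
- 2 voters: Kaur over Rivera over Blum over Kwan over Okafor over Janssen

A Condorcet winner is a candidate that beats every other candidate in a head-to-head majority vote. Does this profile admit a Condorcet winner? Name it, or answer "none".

Janssen

Pairwise majorities:
Rivera vs Kwan: Kwan, 20–7.
Rivera vs Blum: Blum, 20–7.
Rivera vs Okafor: Rivera wins 19–8.
Rivera vs Kaur: Kaur wins 22–5.
Rivera vs Janssen: Janssen wins 15–12.
Kwan vs Blum: Blum, 22–5.
Kwan vs Okafor: Kwan wins 18–9.
Kwan vs Kaur: Kaur, 16–11.
Kwan–Janssen: Janssen 16–11.
Blum vs Okafor: Blum wins 18–9.
Blum vs Kaur: Kaur, 16–11.
Blum–Janssen: Janssen 16–11.
Okafor vs Kaur: Kaur, 23–4.
Okafor–Janssen: Janssen 25–2.
Kaur vs Janssen: Janssen wins 20–7.
Janssen defeats every rival head-to-head and is the Condorcet winner.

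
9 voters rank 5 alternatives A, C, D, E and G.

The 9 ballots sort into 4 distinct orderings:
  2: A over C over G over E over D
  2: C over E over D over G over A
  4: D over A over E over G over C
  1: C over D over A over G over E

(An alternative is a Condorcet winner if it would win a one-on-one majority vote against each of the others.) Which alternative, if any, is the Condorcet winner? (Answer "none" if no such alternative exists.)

none

Head-to-head results (9 voters):
A vs C: A wins 6–3.
A vs D: D, 7–2.
A vs E: A wins 7–2.
A vs G: A wins 7–2.
C vs D: C, 5–4.
C vs E: C, 5–4.
C vs G: C, 5–4.
D–E: D 5–4.
D vs G: D, 7–2.
E–G: E 6–3.
Each alternative drops at least one matchup (A loses to D; C loses to A; D loses to C; E loses to A; G loses to A); the cycle A → C → D → A rules out a Condorcet winner.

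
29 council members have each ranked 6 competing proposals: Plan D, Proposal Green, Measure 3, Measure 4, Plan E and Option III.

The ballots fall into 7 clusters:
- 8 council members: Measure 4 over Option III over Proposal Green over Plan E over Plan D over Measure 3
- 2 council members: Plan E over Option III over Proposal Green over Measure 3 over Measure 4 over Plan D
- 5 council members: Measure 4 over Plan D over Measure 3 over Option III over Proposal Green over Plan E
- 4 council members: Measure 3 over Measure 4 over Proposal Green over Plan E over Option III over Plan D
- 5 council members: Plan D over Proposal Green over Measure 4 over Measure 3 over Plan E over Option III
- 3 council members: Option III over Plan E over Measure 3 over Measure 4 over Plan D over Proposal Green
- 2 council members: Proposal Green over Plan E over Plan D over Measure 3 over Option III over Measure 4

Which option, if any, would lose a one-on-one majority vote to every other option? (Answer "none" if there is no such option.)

none

Pairwise majorities:
Plan D vs Proposal Green: 5+5+3 = 13 for Plan D, 16 for Proposal Green — Proposal Green by 16–13.
Plan D vs Measure 3: Plan D wins 20–9.
Plan D vs Measure 4: 5+2 = 7 for Plan D, 22 for Measure 4 — Measure 4 by 22–7.
Plan D vs Plan E: 5+5 = 10 for Plan D, 19 for Plan E — Plan E by 19–10.
Plan D vs Option III: Option III, 17–12.
Proposal Green vs Measure 3: Proposal Green, 17–12.
Proposal Green vs Measure 4: 2+5+2 = 9 for Proposal Green, 20 for Measure 4 — Measure 4 by 20–9.
Proposal Green vs Plan E: Proposal Green is ranked higher on 8+5+4+5+2 = 24 ballots, Plan E on 5. Proposal Green wins 24–5.
Proposal Green–Option III: Option III 18–11.
Measure 3 vs Measure 4: Measure 4 wins 18–11.
Measure 3 vs Plan E: Plan E wins 15–14.
Measure 3 vs Option III: Measure 3, 16–13.
Measure 4 vs Plan E: 8+5+4+5 = 22 for Measure 4, 7 for Plan E — Measure 4 by 22–7.
Measure 4 vs Option III: Measure 4 wins 22–7.
Plan E–Option III: Option III 16–13.
No option is winless: Plan D beats Measure 3; Proposal Green beats Plan D; Measure 3 beats Option III; Measure 4 beats Plan D; Plan E beats Plan D; Option III beats Plan D. There is no Condorcet loser.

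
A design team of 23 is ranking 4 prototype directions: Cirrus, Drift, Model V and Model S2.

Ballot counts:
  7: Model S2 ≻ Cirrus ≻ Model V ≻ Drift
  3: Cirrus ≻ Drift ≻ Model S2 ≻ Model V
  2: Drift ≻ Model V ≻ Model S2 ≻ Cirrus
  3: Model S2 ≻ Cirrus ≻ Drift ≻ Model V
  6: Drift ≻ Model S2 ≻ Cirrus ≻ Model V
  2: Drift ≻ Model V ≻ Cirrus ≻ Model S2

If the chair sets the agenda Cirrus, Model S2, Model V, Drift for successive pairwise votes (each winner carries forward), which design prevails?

Drift

Round 1: Cirrus vs Model S2 — 5–18, Model S2 advances.
Round 2: Model S2 vs Model V — 19–4, Model S2 advances.
Round 3: Model S2 vs Drift — 10–13, Drift advances.
Drift survives the agenda.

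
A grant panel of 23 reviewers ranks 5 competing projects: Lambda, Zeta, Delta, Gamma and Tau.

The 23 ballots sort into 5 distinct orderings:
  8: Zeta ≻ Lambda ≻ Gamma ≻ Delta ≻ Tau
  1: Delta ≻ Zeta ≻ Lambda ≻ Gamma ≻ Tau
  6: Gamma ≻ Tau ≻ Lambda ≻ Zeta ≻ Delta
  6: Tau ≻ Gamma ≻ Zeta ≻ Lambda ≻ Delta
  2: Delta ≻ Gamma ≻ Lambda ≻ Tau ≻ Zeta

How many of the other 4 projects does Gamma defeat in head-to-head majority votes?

4

Gamma against each rival (23 reviewers):
Gamma–Lambda: Gamma 14–9.
Gamma vs Zeta: Gamma wins 14–9.
Gamma–Delta: Gamma 20–3.
Gamma–Tau: Gamma 17–6.
Gamma beats Lambda, Zeta, Delta, Tau — 4 pairwise wins.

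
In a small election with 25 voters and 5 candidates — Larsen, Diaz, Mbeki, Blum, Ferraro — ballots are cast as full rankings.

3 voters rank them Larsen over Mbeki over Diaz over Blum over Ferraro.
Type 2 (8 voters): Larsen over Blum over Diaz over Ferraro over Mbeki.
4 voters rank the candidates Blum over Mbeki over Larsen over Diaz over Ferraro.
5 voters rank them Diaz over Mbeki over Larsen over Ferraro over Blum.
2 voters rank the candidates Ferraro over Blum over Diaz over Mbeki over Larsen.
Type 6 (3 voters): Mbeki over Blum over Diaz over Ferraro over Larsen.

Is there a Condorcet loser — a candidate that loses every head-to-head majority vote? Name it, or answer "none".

Ferraro

Head-to-head results (25 voters):
Larsen vs Diaz: Larsen wins 15–10.
Larsen vs Mbeki: Larsen is ranked higher on 3+8 = 11 ballots, Mbeki on 14. Mbeki wins 14–11.
Larsen vs Blum: Larsen preferred on 3+8+5 = 16 ballots; Larsen wins 16–9.
Larsen vs Ferraro: 20 to 5, Larsen.
Diaz vs Mbeki: Diaz wins 15–10.
Diaz vs Blum: 8 to 17, Blum.
Diaz vs Ferraro: Diaz wins 23–2.
Mbeki vs Blum: Blum, 14–11.
Mbeki vs Ferraro: Mbeki is ranked higher on 3+4+5+3 = 15 ballots, Ferraro on 10. Mbeki wins 15–10.
Blum vs Ferraro: Blum preferred on 3+8+4+3 = 18 ballots; Blum wins 18–7.
Ferraro loses to every other candidate — it is the Condorcet loser.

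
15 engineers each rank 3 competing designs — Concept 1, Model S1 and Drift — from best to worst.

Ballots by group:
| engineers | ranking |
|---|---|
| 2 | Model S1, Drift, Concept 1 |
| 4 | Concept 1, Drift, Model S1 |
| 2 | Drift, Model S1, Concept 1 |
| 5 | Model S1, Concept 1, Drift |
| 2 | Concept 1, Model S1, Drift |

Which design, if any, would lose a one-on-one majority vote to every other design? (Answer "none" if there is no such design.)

Head-to-head results (15 engineers):
Concept 1 vs Model S1: Model S1 wins 9–6.
Concept 1 vs Drift: Concept 1, 11–4.
Model S1 vs Drift: Model S1 wins 9–6.
Drift is beaten in every head-to-head and is the Condorcet loser.

Drift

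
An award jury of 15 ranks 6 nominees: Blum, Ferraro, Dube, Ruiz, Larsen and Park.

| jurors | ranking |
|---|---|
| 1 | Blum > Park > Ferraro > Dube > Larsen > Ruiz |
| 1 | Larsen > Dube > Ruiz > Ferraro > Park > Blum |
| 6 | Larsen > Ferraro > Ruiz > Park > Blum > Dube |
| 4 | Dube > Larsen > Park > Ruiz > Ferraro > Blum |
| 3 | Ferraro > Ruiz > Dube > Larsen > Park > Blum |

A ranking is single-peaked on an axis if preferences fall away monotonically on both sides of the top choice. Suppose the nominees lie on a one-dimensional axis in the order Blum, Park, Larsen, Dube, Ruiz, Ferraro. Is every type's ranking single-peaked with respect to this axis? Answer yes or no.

Axis positions: Blum=1, Park=2, Larsen=3, Dube=4, Ruiz=5, Ferraro=6.
Type 1: ranking walks positions 1-2-6-4-3-5; Ferraro is ranked above Larsen even though Larsen lies between Ferraro and the peak Blum on the axis — preferences dip and rise again. Not single-peaked.
Type 2 (peak Larsen at position 3): ranking walks positions 3-4-5-6-2-1, expanding outward from the peak — single-peaked.
Type 3: ranking walks positions 3-6-5-2-1-4; Ferraro is ranked above Dube even though Dube lies between Ferraro and the peak Larsen on the axis — preferences dip and rise again. Not single-peaked.
Type 4 (peak Dube at position 4): ranking walks positions 4-3-2-5-6-1, expanding outward from the peak — single-peaked.
Type 5 (peak Ferraro at position 6): ranking walks positions 6-5-4-3-2-1, expanding outward from the peak — single-peaked.
Type 1 violates single-peakedness, so the profile is not single-peaked on this axis.

no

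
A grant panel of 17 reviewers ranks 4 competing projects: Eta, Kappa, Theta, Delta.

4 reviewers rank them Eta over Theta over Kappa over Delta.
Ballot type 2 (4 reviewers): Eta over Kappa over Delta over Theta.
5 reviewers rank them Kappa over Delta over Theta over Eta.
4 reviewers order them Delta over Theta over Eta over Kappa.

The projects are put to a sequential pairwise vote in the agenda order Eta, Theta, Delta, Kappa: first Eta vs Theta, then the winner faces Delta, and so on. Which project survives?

Kappa

Round 1: Eta vs Theta — 8–9, Theta advances.
Round 2: Theta vs Delta — 4–13, Delta advances.
Round 3: Delta vs Kappa — 4–13, Kappa advances.
The agenda winner is Kappa.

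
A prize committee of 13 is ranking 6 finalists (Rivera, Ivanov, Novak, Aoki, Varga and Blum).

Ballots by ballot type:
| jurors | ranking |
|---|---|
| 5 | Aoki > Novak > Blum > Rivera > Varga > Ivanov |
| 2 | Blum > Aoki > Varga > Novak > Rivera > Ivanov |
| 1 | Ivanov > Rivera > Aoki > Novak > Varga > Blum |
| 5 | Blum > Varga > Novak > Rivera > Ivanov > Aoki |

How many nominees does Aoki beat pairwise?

Aoki against each rival (13 jurors):
Aoki vs Rivera: 5+2 = 7 for Aoki, 6 for Rivera — Aoki by 7–6.
Aoki vs Ivanov: Aoki, 7–6.
Aoki vs Novak: Aoki is ranked higher on 5+2+1 = 8 ballots, Novak on 5. Aoki wins 8–5.
Aoki vs Varga: Aoki wins 8–5.
Aoki vs Blum: Blum wins 7–6.
Aoki beats Rivera, Ivanov, Novak, Varga; loses to Blum — 4 pairwise wins.

4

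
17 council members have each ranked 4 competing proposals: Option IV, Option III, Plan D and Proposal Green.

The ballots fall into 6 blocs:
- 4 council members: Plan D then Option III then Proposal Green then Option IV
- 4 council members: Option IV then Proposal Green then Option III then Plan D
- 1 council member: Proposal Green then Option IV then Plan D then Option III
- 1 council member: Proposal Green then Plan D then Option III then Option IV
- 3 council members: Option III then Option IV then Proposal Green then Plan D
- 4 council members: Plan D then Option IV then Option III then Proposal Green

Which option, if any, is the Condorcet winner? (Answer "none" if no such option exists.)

Check each pair by majority over 17 ballots:
Option IV vs Option III: 4+1+4 = 9 for Option IV, 8 for Option III — Option IV by 9–8.
Option IV vs Plan D: 8 to 9, Plan D.
Option IV vs Proposal Green: Option IV preferred on 4+3+4 = 11 ballots; Option IV wins 11–6.
Option III vs Plan D: Option III preferred on 4+3 = 7 ballots; Plan D wins 10–7.
Option III vs Proposal Green: 11 to 6, Option III.
Plan D vs Proposal Green: Plan D preferred on 4+4 = 8 ballots; Proposal Green wins 9–8.
Each option drops at least one matchup (Option IV loses to Plan D; Option III loses to Option IV; Plan D loses to Proposal Green; Proposal Green loses to Option IV); the cycle Option IV beats Proposal Green beats Plan D beats Option IV rules out a Condorcet winner.

none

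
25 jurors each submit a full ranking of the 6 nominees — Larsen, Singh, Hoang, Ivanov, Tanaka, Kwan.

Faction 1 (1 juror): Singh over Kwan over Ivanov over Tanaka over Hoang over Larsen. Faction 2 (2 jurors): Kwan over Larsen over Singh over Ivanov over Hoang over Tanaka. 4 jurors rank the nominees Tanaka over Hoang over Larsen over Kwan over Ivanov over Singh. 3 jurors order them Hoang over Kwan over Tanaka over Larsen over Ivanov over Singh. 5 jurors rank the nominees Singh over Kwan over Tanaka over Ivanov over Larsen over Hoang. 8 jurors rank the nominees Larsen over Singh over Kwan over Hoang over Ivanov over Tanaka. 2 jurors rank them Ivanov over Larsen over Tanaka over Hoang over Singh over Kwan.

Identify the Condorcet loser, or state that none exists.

Pairwise majorities:
Larsen–Singh: Larsen 19–6.
Larsen–Hoang: Larsen 17–8.
Larsen vs Ivanov: Larsen wins 17–8.
Larsen vs Tanaka: 12 to 13, Tanaka.
Larsen vs Kwan: 4+8+2 = 14 for Larsen, 11 for Kwan — Larsen by 14–11.
Singh vs Hoang: Singh, 16–9.
Singh vs Ivanov: 16 to 9, Singh.
Singh vs Tanaka: Singh, 16–9.
Singh vs Kwan: Singh, 16–9.
Hoang vs Ivanov: Hoang, 15–10.
Hoang vs Tanaka: Hoang wins 13–12.
Hoang vs Kwan: Kwan wins 16–9.
Ivanov–Tanaka: Ivanov 13–12.
Ivanov vs Kwan: Ivanov is ranked higher on 2 ballots, Kwan on 23. Kwan wins 23–2.
Tanaka vs Kwan: Kwan, 19–6.
Each nominee has at least one pairwise win (Larsen beats Singh; Singh beats Hoang; Hoang beats Ivanov; Ivanov beats Tanaka; Tanaka beats Larsen; Kwan beats Hoang) — no Condorcet loser.

none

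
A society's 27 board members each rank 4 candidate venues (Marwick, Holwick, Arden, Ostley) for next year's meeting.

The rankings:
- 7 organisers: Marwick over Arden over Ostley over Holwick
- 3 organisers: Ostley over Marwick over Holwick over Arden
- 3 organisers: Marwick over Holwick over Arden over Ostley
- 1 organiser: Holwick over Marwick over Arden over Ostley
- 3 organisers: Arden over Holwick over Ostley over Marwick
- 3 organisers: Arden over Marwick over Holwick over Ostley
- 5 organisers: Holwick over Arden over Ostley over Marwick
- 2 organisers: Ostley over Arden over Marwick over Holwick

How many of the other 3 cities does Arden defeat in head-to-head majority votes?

Arden against each rival (27 organisers):
Arden vs Marwick: 13 to 14, Marwick.
Arden vs Holwick: 7+3+3+2 = 15 for Arden, 12 for Holwick — Arden by 15–12.
Arden vs Ostley: Arden wins 22–5.
Arden beats Holwick, Ostley; loses to Marwick — 2 pairwise wins.

2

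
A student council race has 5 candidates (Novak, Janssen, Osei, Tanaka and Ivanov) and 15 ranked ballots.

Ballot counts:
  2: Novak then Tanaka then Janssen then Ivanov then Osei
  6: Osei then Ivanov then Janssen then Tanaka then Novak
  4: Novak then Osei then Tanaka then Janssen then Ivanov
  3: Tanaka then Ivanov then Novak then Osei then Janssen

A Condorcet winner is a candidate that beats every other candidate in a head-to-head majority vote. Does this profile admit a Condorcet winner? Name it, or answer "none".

Check each pair by majority over 15 ballots:
Novak vs Janssen: 2+4+3 = 9 for Novak, 6 for Janssen — Novak by 9–6.
Novak vs Osei: Novak is ranked higher on 2+4+3 = 9 ballots, Osei on 6. Novak wins 9–6.
Novak vs Tanaka: 6 to 9, Tanaka.
Novak vs Ivanov: Novak preferred on 2+4 = 6 ballots; Ivanov wins 9–6.
Janssen vs Osei: Janssen is ranked higher on 2 ballots, Osei on 13. Osei wins 13–2.
Janssen vs Tanaka: Janssen preferred on 6 ballots; Tanaka wins 9–6.
Janssen vs Ivanov: Janssen preferred on 2+4 = 6 ballots; Ivanov wins 9–6.
Osei vs Tanaka: Osei preferred on 6+4 = 10 ballots; Osei wins 10–5.
Osei vs Ivanov: Osei is ranked higher on 6+4 = 10 ballots, Ivanov on 5. Osei wins 10–5.
Tanaka vs Ivanov: Tanaka is ranked higher on 2+4+3 = 9 ballots, Ivanov on 6. Tanaka wins 9–6.
Each candidate drops at least one matchup (Novak loses to Tanaka; Janssen loses to Novak; Osei loses to Novak; Tanaka loses to Osei; Ivanov loses to Osei); the cycle Novak > Osei > Tanaka > Novak rules out a Condorcet winner.

none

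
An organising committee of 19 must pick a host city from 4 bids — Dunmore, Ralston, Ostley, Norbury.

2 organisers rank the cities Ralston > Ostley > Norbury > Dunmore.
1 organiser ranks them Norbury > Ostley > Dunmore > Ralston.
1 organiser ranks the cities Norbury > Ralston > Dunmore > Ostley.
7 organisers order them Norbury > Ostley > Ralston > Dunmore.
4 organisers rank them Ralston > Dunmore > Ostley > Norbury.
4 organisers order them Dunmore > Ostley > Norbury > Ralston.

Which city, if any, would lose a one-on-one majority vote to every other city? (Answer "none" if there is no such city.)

Head-to-head results (19 organisers):
Dunmore vs Ralston: Dunmore is ranked higher on 1+4 = 5 ballots, Ralston on 14. Ralston wins 14–5.
Dunmore vs Ostley: Dunmore preferred on 1+4+4 = 9 ballots; Ostley wins 10–9.
Dunmore vs Norbury: Norbury wins 11–8.
Ralston–Ostley: Ostley 12–7.
Ralston vs Norbury: 6 to 13, Norbury.
Ostley vs Norbury: Ostley is ranked higher on 2+4+4 = 10 ballots, Norbury on 9. Ostley wins 10–9.
Dunmore is beaten in every head-to-head and is the Condorcet loser.

Dunmore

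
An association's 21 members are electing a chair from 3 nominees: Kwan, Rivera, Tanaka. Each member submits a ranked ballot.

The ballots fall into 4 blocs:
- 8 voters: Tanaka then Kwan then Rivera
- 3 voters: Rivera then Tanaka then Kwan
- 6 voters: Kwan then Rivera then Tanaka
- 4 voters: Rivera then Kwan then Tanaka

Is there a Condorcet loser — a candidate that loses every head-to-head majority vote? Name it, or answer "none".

none

Pairwise majorities:
Kwan vs Rivera: Kwan, 14–7.
Kwan vs Tanaka: Kwan is ranked higher on 6+4 = 10 ballots, Tanaka on 11. Tanaka wins 11–10.
Rivera vs Tanaka: 13 to 8, Rivera.
Every candidate wins at least one matchup (Kwan beats Rivera; Rivera beats Tanaka; Tanaka beats Kwan), so there is no Condorcet loser.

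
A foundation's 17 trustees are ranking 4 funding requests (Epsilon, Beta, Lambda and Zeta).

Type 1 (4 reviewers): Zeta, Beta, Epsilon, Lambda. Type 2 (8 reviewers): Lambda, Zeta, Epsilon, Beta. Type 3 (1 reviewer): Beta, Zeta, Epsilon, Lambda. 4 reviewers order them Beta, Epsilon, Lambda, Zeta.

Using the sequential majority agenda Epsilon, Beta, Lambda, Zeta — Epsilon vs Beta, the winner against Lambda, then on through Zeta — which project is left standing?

Zeta

Round 1: Epsilon vs Beta — 8–9, Beta advances.
Round 2: Beta vs Lambda — 9–8, Beta advances.
Round 3: Beta vs Zeta — 5–12, Zeta advances.
The agenda winner is Zeta.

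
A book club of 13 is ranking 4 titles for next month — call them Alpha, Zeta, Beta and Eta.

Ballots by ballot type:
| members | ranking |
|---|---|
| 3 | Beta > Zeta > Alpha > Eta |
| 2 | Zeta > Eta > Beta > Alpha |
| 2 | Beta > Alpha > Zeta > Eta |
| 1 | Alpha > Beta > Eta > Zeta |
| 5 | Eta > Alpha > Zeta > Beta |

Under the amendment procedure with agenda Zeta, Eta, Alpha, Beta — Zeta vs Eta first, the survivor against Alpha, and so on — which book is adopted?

Round 1: Zeta vs Eta — 7–6, Zeta advances.
Round 2: Zeta vs Alpha — 5–8, Alpha advances.
Round 3: Alpha vs Beta — 6–7, Beta advances.
Beta survives the agenda.

Beta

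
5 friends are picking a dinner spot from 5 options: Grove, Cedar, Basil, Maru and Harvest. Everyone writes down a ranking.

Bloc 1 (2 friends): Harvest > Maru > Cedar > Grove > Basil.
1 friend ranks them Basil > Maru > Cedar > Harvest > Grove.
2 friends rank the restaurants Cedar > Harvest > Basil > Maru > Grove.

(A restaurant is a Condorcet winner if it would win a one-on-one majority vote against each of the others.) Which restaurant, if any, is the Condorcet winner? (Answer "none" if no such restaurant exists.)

Pairwise majorities:
Grove–Cedar: Cedar 5–0.
Grove vs Basil: Basil, 3–2.
Grove vs Maru: Maru wins 5–0.
Grove vs Harvest: Harvest, 5–0.
Cedar vs Basil: Cedar, 4–1.
Cedar vs Maru: Maru, 3–2.
Cedar–Harvest: Cedar 3–2.
Basil vs Maru: Basil, 3–2.
Basil–Harvest: Harvest 4–1.
Maru vs Harvest: Harvest, 4–1.
No restaurant is unbeaten: Grove loses to Cedar; Cedar loses to Maru; Basil loses to Cedar; Maru loses to Basil; Harvest loses to Cedar. In particular Cedar → Basil → Maru → Cedar is a majority cycle — no Condorcet winner exists.

none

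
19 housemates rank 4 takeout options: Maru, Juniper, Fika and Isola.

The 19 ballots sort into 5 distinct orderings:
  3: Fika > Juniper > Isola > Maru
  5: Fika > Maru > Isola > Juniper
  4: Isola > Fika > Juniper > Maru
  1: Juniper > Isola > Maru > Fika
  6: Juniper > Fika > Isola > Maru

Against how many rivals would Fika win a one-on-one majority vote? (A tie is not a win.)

Fika against each rival (19 friends):
Fika vs Maru: Fika is ranked higher on 3+5+4+6 = 18 ballots, Maru on 1. Fika wins 18–1.
Fika vs Juniper: Fika wins 12–7.
Fika–Isola: Fika 14–5.
Fika beats Maru, Juniper, Isola — 3 pairwise wins.

3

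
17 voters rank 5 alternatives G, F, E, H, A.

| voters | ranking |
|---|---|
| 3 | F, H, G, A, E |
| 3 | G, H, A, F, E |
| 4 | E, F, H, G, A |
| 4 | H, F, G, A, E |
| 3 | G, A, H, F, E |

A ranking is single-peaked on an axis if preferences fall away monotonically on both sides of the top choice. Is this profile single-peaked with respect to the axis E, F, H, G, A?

yes

Axis positions: E=1, F=2, H=3, G=4, A=5.
Faction 1 (peak F at position 2): ranking walks positions 2-3-4-5-1, expanding outward from the peak — single-peaked.
Faction 2 (peak G at position 4): ranking walks positions 4-3-5-2-1, expanding outward from the peak — single-peaked.
Faction 3 (peak E at position 1): ranking walks positions 1-2-3-4-5, expanding outward from the peak — single-peaked.
Faction 4 (peak H at position 3): ranking walks positions 3-2-4-5-1, expanding outward from the peak — single-peaked.
Faction 5 (peak G at position 4): ranking walks positions 4-5-3-2-1, expanding outward from the peak — single-peaked.
Every ranking is single-peaked on this axis.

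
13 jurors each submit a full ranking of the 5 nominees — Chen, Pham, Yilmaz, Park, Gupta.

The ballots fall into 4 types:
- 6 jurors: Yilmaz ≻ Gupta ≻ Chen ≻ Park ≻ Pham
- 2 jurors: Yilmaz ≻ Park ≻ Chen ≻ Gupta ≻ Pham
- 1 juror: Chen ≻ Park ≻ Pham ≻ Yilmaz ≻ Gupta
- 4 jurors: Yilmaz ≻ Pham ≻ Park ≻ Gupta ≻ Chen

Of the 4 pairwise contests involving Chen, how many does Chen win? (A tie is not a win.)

2

Chen against each rival (13 jurors):
Chen vs Pham: 9 to 4, Chen.
Chen vs Yilmaz: 1 to 12, Yilmaz.
Chen–Park: Chen 7–6.
Chen vs Gupta: Gupta, 10–3.
Chen beats Pham, Park; loses to Yilmaz, Gupta — 2 pairwise wins.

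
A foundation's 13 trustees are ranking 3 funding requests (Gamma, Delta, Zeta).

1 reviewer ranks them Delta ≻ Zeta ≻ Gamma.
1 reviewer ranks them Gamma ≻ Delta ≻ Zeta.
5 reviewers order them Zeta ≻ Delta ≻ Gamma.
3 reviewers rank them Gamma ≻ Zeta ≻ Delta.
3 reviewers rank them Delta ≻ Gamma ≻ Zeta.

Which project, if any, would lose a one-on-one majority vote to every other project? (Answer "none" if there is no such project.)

none

Head-to-head results (13 reviewers):
Gamma vs Delta: Delta wins 9–4.
Gamma vs Zeta: Gamma, 7–6.
Delta vs Zeta: Delta is ranked higher on 1+1+3 = 5 ballots, Zeta on 8. Zeta wins 8–5.
Every project wins at least one matchup (Gamma beats Zeta; Delta beats Gamma; Zeta beats Delta), so there is no Condorcet loser.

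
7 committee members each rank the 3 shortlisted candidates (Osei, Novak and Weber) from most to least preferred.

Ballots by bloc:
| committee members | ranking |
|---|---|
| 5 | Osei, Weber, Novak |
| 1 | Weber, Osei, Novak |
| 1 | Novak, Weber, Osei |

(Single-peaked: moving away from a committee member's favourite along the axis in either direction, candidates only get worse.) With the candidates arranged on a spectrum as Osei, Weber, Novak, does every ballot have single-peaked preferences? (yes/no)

yes

Axis positions: Osei=1, Weber=2, Novak=3.
Bloc 1 (peak Osei at position 1): ranking walks positions 1-2-3, expanding outward from the peak — single-peaked.
Bloc 2 (peak Weber at position 2): ranking walks positions 2-1-3, expanding outward from the peak — single-peaked.
Bloc 3 (peak Novak at position 3): ranking walks positions 3-2-1, expanding outward from the peak — single-peaked.
Every ranking is single-peaked on this axis.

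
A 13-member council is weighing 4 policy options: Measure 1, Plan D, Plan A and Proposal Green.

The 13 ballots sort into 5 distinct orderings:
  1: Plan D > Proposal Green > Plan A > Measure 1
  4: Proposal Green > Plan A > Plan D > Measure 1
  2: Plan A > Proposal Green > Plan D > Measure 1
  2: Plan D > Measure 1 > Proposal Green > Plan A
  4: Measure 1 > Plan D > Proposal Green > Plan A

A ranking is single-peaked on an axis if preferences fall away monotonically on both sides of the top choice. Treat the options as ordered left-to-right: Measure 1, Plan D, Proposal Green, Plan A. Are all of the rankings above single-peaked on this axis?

Axis positions: Measure 1=1, Plan D=2, Proposal Green=3, Plan A=4.
Cluster 1 (peak Plan D at position 2): ranking walks positions 2-3-4-1, expanding outward from the peak — single-peaked.
Cluster 2 (peak Proposal Green at position 3): ranking walks positions 3-4-2-1, expanding outward from the peak — single-peaked.
Cluster 3 (peak Plan A at position 4): ranking walks positions 4-3-2-1, expanding outward from the peak — single-peaked.
Cluster 4 (peak Plan D at position 2): ranking walks positions 2-1-3-4, expanding outward from the peak — single-peaked.
Cluster 5 (peak Measure 1 at position 1): ranking walks positions 1-2-3-4, expanding outward from the peak — single-peaked.
Every ranking is single-peaked on this axis.

yes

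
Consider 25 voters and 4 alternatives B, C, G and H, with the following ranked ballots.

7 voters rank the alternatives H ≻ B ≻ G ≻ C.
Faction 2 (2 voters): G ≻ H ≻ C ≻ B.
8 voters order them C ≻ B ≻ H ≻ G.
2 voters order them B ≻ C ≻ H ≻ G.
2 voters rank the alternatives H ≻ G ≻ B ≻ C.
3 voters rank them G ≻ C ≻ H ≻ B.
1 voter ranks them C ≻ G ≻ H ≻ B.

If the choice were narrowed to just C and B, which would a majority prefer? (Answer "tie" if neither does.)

Ballots ranking C above B: 2 + 8 + 3 + 1 = 14.
Ballots ranking B above C: 25 − 14 = 11.
C wins the head-to-head 14–11.

C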